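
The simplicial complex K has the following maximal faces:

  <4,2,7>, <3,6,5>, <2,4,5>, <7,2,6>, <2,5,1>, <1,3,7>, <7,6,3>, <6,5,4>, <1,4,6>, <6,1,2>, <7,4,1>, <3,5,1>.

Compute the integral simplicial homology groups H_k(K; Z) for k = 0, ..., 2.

H_0 = Z,  H_1 = Z/2,  H_2 = 0.

Take the total order 1 < 2 < 3 < 4 < 5 < 6 < 7 on the vertex set. Then K (dimension 2) consists of the simplices:

  0-simplices (7): [1], [2], [3], [4], [5], [6], [7]
  1-simplices (18): [1,2], [1,3], [1,4], [1,5], [1,6], [1,7], [2,4], [2,5], [2,6], [2,7], [3,5], [3,6], [3,7], [4,5], [4,6], [4,7], [5,6], [6,7]
  2-simplices (12): [1,2,5], [1,2,6], [1,3,5], [1,3,7], [1,4,6], [1,4,7], [2,4,5], [2,4,7], [2,6,7], [3,5,6], [3,6,7], [4,5,6]

Hence C_0 ≅ Z^7, C_1 ≅ Z^18, C_2 ≅ Z^12.

∂_1: C_1 → C_0 is given by ∂[p,q] = [q] − [p].
As a 7×18 matrix over Z this has rank 6, with invariant factors (1,1,1,1,1,1).

∂_2: C_2 → C_1 acts by ∂[p,q,r] = [q,r] − [p,r] + [p,q]. For instance
  ∂[1,3,7] = [3,7] − [1,7] + [1,3],
  ∂[1,4,6] = [4,6] − [1,6] + [1,4].
The resulting 18×12 matrix has rank 12, and its Smith normal form has invariant factors (1,1,1,1,1,1,1,1,1,1,1,2).

From H_k ≅ ker(∂_k) / im(∂_{k+1}) we obtain:

  H_0: rank C_0 − rank ∂_1 = 7 − 6 = 1, and the invariant factors of ∂_1 are all 1, so H_0 = Z.
  H_1: rank ker ∂_1 − rank ∂_2 = (18 − 6) − 12 = 0, and ∂_2 has invariant factor 2 > 1, so H_1 = Z/2.
  H_2: rank ker ∂_2 − rank ∂_3 = (12 − 12) − 0 = 0, and there is no ∂_3, so H_2 = 0.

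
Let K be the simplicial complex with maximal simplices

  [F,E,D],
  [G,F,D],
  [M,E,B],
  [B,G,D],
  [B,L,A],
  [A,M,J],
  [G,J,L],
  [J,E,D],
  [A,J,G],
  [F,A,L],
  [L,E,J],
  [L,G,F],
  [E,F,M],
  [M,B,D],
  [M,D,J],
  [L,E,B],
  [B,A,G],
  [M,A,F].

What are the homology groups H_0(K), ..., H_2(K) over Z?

H_0 = Z,  H_1 = Z ⊕ Z/2,  H_2 = 0.

Fix the vertex order A < B < D < E < F < G < J < L < M and write every simplex with vertices in increasing order. Then dim K = 2 and the simplices of K are:

  0-simplices (9): A, B, D, E, F, G, J, L, M
  1-simplices (27): AB, AF, AG, AJ, AL, AM, BD, BE, BG, BL, BM, DE, DF, DG, DJ, DM, EF, EJ, EL, EM, FG, FL, FM, GJ, GL, JL, JM
  2-simplices (18): ABG, ABL, AFL, AFM, AGJ, AJM, BDG, BDM, BEL, BEM, DEF, DEJ, DFG, DJM, EFM, EJL, FGL, GJL

Hence C_0 ≅ Z^9, C_1 ≅ Z^27, C_2 ≅ Z^18.

The boundary map ∂_1: C_1 → C_0 maps an edge to its endpoints' difference, ∂[p,q] = q − p.
The 9×27 boundary matrix has rank 8 and Smith normal form diag(1,1,1,1,1,1,1,1).

∂_2: C_2 → C_1 maps a triangle to the signed sum of its edges. For instance
  ∂BEL = EL − BL + BE,
  ∂BEM = EM − BM + BE.
This gives a 27×18 integer matrix of rank 18; reducing to Smith normal form yields diagonal entries (1,1,1,1,1,1,1,1,1,1,1,1,1,1,1,1,1,2).

From H_k ≅ ker(∂_k) / im(∂_{k+1}) we obtain:

  H_0: rank C_0 − rank ∂_1 = 9 − 8 = 1, and the invariant factors of ∂_1 are all 1, so H_0 ≅ Z.
  H_1: rank ker ∂_1 − rank ∂_2 = (27 − 8) − 18 = 1, and ∂_2 has invariant factor 2 > 1, so H_1 ≅ Z ⊕ Z/2.
  H_2: rank ker ∂_2 − rank ∂_3 = (18 − 18) − 0 = 0, and there is no ∂_3, so H_2 ≅ 0.

(K is a triangulation of the Klein bottle.)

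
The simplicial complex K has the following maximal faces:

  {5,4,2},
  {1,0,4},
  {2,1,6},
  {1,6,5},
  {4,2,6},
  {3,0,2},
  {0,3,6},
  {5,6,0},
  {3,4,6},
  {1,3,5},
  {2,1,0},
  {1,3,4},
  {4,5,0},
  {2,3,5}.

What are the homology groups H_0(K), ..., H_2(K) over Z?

We work with the vertex ordering 0 < 1 < 2 < 3 < 4 < 5 < 6. The simplices of K, each written with vertices in increasing order, are:

  0-simplices (7): [0], [1], [2], [3], [4], [5], [6]
  1-simplices (21): [0,1], [0,2], [0,3], [0,4], [0,5], [0,6], [1,2], [1,3], [1,4], [1,5], [1,6], [2,3], [2,4], [2,5], [2,6], [3,4], [3,5], [3,6], [4,5], [4,6], [5,6]
  2-simplices (14): [0,1,2], [0,1,4], [0,2,3], [0,3,6], [0,4,5], [0,5,6], [1,2,6], [1,3,4], [1,3,5], [1,5,6], [2,3,5], [2,4,5], [2,4,6], [3,4,6]

Hence C_0 ≅ Z^7, C_1 ≅ Z^21, C_2 ≅ Z^14.

The boundary map ∂_1: C_1 → C_0 maps an edge to its endpoints' difference, ∂[p,q] = q − p.
The 7×21 boundary matrix has rank 6 and Smith normal form diag(1,1,1,1,1,1).

Boundary ∂_2: C_2 → C_1 acts by ∂[p,q,r] = [q,r] − [p,r] + [p,q]. For instance
  ∂[2,3,5] = [3,5] − [2,5] + [2,3],
  ∂[1,5,6] = [5,6] − [1,6] + [1,5].
The resulting 21×14 matrix has rank 13, and its Smith normal form has invariant factors (1,1,1,1,1,1,1,1,1,1,1,1,1).

Reading off H_k = ker ∂_k / im ∂_{k+1}:

  H_0: rank C_0 − rank ∂_1 = 7 − 6 = 1, and the invariant factors of ∂_1 are all 1, so H_0 = Z.
  H_1: rank ker ∂_1 − rank ∂_2 = (21 − 6) − 13 = 2, and the invariant factors of ∂_2 are all 1, so H_1 = Z^2.
  H_2: rank ker ∂_2 − rank ∂_3 = (14 − 13) − 0 = 1, and there is no ∂_3, so H_2 = Z.

H_0 ≅ Z,  H_1 ≅ Z^2,  H_2 ≅ Z.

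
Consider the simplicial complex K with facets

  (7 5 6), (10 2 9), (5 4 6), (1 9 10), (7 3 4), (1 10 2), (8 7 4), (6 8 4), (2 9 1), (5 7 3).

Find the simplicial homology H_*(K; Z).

H_0 ≅ Z^2,  H_1 ≅ Z,  H_2 ≅ Z.

We work with the vertex ordering 1 < 2 < 3 < 4 < 5 < 6 < 7 < 8 < 9 < 10. The simplices of K, each written with vertices in increasing order, are:

  0-simplices (10): [1], [2], [3], [4], [5], [6], [7], [8], [9], [10]
  1-simplices (18): [1,2], [1,9], [1,10], [2,9], [2,10], [3,4], [3,5], [3,7], [4,5], [4,6], [4,7], [4,8], [5,6], [5,7], [6,7], [6,8], [7,8], [9,10]
  2-simplices (10): [1,2,9], [1,2,10], [1,9,10], [2,9,10], [3,4,7], [3,5,7], [4,5,6], [4,6,8], [4,7,8], [5,6,7]

giving chain groups C_0 ≅ Z^10, C_1 ≅ Z^18, C_2 ≅ Z^10.

The boundary map ∂_1: C_1 → C_0 is given by ∂[p,q] = [q] − [p]. For instance
  ∂[4,6] = [6] − [4].
The resulting 10×18 matrix has rank 8, and its Smith normal form has invariant factors (1,1,1,1,1,1,1,1).

The boundary map ∂_2: C_2 → C_1 sends each 2-simplex [p,q,r] to [q,r] − [p,r] + [p,q]. For instance
  ∂[3,5,7] = [5,7] − [3,7] + [3,5],
  ∂[3,4,7] = [4,7] − [3,7] + [3,4].
This gives a 18×10 integer matrix of rank 9; reducing to Smith normal form yields diagonal entries (1,1,1,1,1,1,1,1,1).

From H_k ≅ ker(∂_k) / im(∂_{k+1}) we obtain:

  H_0: rank C_0 − rank ∂_1 = 10 − 8 = 2, and the invariant factors of ∂_1 are all 1, so H_0 ≅ Z^2.
  H_1: rank ker ∂_1 − rank ∂_2 = (18 − 8) − 9 = 1, and the invariant factors of ∂_2 are all 1, so H_1 ≅ Z.
  H_2: rank ker ∂_2 − rank ∂_3 = (10 − 9) − 0 = 1, and there is no ∂_3, so H_2 ≅ Z.

(K is a triangulation of the disjoint union of the 2-sphere S^2 and the cylinder S^1 x I.)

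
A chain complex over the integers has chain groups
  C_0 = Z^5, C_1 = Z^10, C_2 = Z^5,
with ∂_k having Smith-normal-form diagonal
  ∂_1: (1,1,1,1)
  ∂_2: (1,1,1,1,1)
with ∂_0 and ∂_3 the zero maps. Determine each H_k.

H_0 ≅ Z,  H_1 ≅ Z,  H_2 = 0.

H_0: b_0 = 5 − 0 − 4 = 1; torsion from ∂_1 factors > 1: none. So H_0 ≅ Z.
H_1: b_1 = 10 − 4 − 5 = 1; torsion from ∂_2 factors > 1: none. So H_1 ≅ Z.
H_2: b_2 = 5 − 5 − 0 = 0; torsion from ∂_3 factors > 1: none. So H_2 ≅ 0.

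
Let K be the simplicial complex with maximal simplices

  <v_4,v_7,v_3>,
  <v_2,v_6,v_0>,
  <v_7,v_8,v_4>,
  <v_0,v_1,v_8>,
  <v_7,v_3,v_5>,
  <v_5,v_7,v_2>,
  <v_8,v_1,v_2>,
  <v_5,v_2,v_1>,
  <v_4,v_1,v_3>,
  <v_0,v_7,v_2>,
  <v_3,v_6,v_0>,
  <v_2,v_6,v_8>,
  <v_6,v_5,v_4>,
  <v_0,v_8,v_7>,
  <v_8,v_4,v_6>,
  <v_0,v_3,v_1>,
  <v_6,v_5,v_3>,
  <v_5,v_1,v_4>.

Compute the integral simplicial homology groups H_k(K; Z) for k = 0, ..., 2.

H_0 ≅ Z,  H_1 ≅ Z ⊕ Z/2Z,  H_2 = 0.

Order the vertices as v_0 < v_1 < v_2 < v_3 < v_4 < v_5 < v_6 < v_7 < v_8. Listing each simplex with vertices in this order, K has dimension 2 with simplices:

  0-simplices (9): [v_0], [v_1], [v_2], [v_3], [v_4], [v_5], [v_6], [v_7], [v_8]
  1-simplices (27): (27 of them)
  2-simplices (18): (18 of them)

Hence C_0 ≅ Z^9, C_1 ≅ Z^27, C_2 ≅ Z^18.

∂_1: C_1 → C_0 maps an edge to its endpoints' difference, ∂[p,q] = q − p.
This gives a 9×27 integer matrix of rank 8; reducing to Smith normal form yields diagonal entries (1,1,1,1,1,1,1,1).

The boundary map ∂_2: C_2 → C_1 maps a triangle to the signed sum of its edges. For instance
  ∂[v_1,v_3,v_4] = [v_3,v_4] − [v_1,v_4] + [v_1,v_3],
  ∂[v_1,v_2,v_5] = [v_2,v_5] − [v_1,v_5] + [v_1,v_2].
As a 27×18 matrix over Z this has rank 18, with invariant factors (1,1,1,1,1,1,1,1,1,1,1,1,1,1,1,1,1,2).

Now H_k = ker ∂_k / im ∂_{k+1}, so:

  H_0: rank C_0 − rank ∂_1 = 9 − 8 = 1, and the invariant factors of ∂_1 are all 1, so H_0 = Z.
  H_1: rank ker ∂_1 − rank ∂_2 = (27 − 8) − 18 = 1, and ∂_2 has invariant factor 2 > 1, so H_1 = Z ⊕ Z/2Z.
  H_2: rank ker ∂_2 − rank ∂_3 = (18 − 18) − 0 = 0, and there is no ∂_3, so H_2 = 0.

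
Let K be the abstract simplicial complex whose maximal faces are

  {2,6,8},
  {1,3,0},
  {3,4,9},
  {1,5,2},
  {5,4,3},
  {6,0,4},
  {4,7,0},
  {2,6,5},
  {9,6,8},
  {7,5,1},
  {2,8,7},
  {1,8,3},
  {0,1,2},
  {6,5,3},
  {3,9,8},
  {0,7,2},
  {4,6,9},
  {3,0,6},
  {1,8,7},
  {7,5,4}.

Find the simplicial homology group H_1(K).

H_1 = Z ⊕ Z_2.

Fix the vertex order 0 < 1 < 2 < 3 < 4 < 5 < 6 < 7 < 8 < 9 and write every simplex with vertices in increasing order. Then dim K = 2 and the simplices of K are:

  0-simplices (10): [0], [1], [2], [3], [4], [5], [6], [7], [8], [9]
  1-simplices (30): (30 of them)
  2-simplices (20): (20 of them)

giving chain groups C_0 ≅ Z^10, C_1 ≅ Z^30, C_2 ≅ Z^20.

Boundary ∂_1: C_1 → C_0 is given by ∂[p,q] = [q] − [p]. For instance
  ∂[2,7] = [7] − [2].
The 10×30 boundary matrix has rank 9 and Smith normal form diag(1,1,1,1,1,1,1,1,1).

The boundary map ∂_2: C_2 → C_1 sends each 2-simplex [p,q,r] to [q,r] − [p,r] + [p,q]. For instance
  ∂[0,1,2] = [1,2] − [0,2] + [0,1],
  ∂[3,5,6] = [5,6] − [3,6] + [3,5].
As a 30×20 matrix over Z this has rank 20, with invariant factors (1,1,1,1,1,1,1,1,1,1,1,1,1,1,1,1,1,1,1,2).

Now H_k = ker ∂_k / im ∂_{k+1}, so:

  H_1: rank ker ∂_1 − rank ∂_2 = (30 − 9) − 20 = 1, and ∂_2 has invariant factor 2 > 1, so H_1 ≅ Z ⊕ Z_2.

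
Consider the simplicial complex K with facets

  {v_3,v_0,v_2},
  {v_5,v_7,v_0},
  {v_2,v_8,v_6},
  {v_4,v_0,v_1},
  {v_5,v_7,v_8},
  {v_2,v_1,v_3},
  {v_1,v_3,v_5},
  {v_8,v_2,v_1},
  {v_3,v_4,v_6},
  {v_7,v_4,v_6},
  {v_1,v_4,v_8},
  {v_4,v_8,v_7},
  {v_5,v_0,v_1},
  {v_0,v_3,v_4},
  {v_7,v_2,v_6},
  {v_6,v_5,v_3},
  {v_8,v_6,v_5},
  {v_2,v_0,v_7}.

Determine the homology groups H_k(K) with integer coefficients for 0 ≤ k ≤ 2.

K has 9 vertices, 27 edges, 18 triangles.
rank ∂_0 = 0, rank ∂_1 = 8 ⇒ b_0 = 9 − 0 − 8 = 1; all invariant factors of ∂_1 are 1 so no torsion. So H_0 = Z.
rank ∂_1 = 8, rank ∂_2 = 18 ⇒ b_1 = 27 − 8 − 18 = 1; ∂_2 has invariant factor(s) [2] giving torsion. So H_1 = Z × Z/2.
rank ∂_2 = 18, rank ∂_3 = 0 ⇒ b_2 = 18 − 18 − 0 = 0. So H_2 = 0.

H_0 ≅ Z,  H_1 ≅ Z × Z/2,  H_2 = 0.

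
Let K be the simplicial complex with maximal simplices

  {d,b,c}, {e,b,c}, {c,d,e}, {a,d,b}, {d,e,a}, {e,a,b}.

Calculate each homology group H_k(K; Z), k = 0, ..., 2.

H_0 = Z,  H_1 = 0,  H_2 = Z.

We work with the vertex ordering a < b < c < d < e. The simplices of K, each written with vertices in increasing order, are:

  0-simplices (5): a, b, c, d, e
  1-simplices (9): ab, ad, ae, bc, bd, be, cd, ce, de
  2-simplices (6): abd, abe, ade, bcd, bce, cde

Hence C_0 ≅ Z^5, C_1 ≅ Z^9, C_2 ≅ Z^6.

∂_1: C_1 → C_0 is given by ∂[p,q] = [q] − [p]. For instance
  ∂cd = d − c.
The 5×9 boundary matrix has rank 4 and Smith normal form diag(1,1,1,1).

∂_2: C_2 → C_1 acts by ∂[p,q,r] = [q,r] − [p,r] + [p,q]. For instance
  ∂ade = de − ae + ad,
  ∂bcd = cd − bd + bc.
The resulting 9×6 matrix has rank 5, and its Smith normal form has invariant factors (1,1,1,1,1).

Reading off H_k = ker ∂_k / im ∂_{k+1}:

  H_0: rank C_0 − rank ∂_1 = 5 − 4 = 1, and the invariant factors of ∂_1 are all 1, so H_0 = Z.
  H_1: rank ker ∂_1 − rank ∂_2 = (9 − 4) − 5 = 0, and the invariant factors of ∂_2 are all 1, so H_1 = 0.
  H_2: rank ker ∂_2 − rank ∂_3 = (6 − 5) − 0 = 1, and there is no ∂_3, so H_2 = Z.

As a check, the Euler characteristic is 5 − 9 + 6 = 2, which agrees with 1 − 0 + 1 = 2.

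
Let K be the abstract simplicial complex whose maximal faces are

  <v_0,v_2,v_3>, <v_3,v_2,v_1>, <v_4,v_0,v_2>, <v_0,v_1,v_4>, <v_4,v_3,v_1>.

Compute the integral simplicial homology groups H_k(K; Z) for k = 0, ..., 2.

H_0 = Z,  H_1 = Z,  H_2 = 0.

Take the total order v_0 < v_1 < v_2 < v_3 < v_4 on the vertex set. Then K (dimension 2) consists of the simplices:

  0-simplices (5): [v_0], [v_1], [v_2], [v_3], [v_4]
  1-simplices (10): [v_0,v_1], [v_0,v_2], [v_0,v_3], [v_0,v_4], [v_1,v_2], [v_1,v_3], [v_1,v_4], [v_2,v_3], [v_2,v_4], [v_3,v_4]
  2-simplices (5): [v_0,v_1,v_4], [v_0,v_2,v_3], [v_0,v_2,v_4], [v_1,v_2,v_3], [v_1,v_3,v_4]

giving chain groups C_0 ≅ Z^5, C_1 ≅ Z^10, C_2 ≅ Z^5.

The boundary map ∂_1: C_1 → C_0 sends each edge [p,q] (with p < q) to q − p.
This gives a 5×10 integer matrix of rank 4; reducing to Smith normal form yields diagonal entries (1,1,1,1).

The boundary map ∂_2: C_2 → C_1 maps a triangle to the signed sum of its edges. For instance
  ∂[v_0,v_1,v_4] = [v_1,v_4] − [v_0,v_4] + [v_0,v_1],
  ∂[v_1,v_3,v_4] = [v_3,v_4] − [v_1,v_4] + [v_1,v_3].
The resulting 10×5 matrix has rank 5, and its Smith normal form has invariant factors (1,1,1,1,1).

Reading off H_k = ker ∂_k / im ∂_{k+1}:

  H_0: rank C_0 − rank ∂_1 = 5 − 4 = 1, and the invariant factors of ∂_1 are all 1, so H_0 = Z.
  H_1: rank ker ∂_1 − rank ∂_2 = (10 − 4) − 5 = 1, and the invariant factors of ∂_2 are all 1, so H_1 = Z.
  H_2: rank ker ∂_2 − rank ∂_3 = (5 − 5) − 0 = 0, and there is no ∂_3, so H_2 = 0.

As a check, the Euler characteristic is 5 − 10 + 5 = 0, which agrees with 1 − 1 + 0 = 0.
(K is a triangulation of the Möbius band.)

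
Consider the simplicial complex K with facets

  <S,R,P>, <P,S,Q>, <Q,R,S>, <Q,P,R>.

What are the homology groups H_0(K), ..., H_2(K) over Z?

H_0 = Z,  H_1 = 0,  H_2 = Z.

Take the total order P < Q < R < S on the vertex set. Then K (dimension 2) consists of the simplices:

  0-simplices (4): P, Q, R, S
  1-simplices (6): PQ, PR, PS, QR, QS, RS
  2-simplices (4): PQR, PQS, PRS, QRS

so the chain groups are C_0 ≅ Z^4, C_1 ≅ Z^6, C_2 ≅ Z^4.

Boundary ∂_1: C_1 → C_0 maps an edge to its endpoints' difference, ∂[p,q] = q − p.
The resulting 4×6 matrix has rank 3, and its Smith normal form has invariant factors (1,1,1).

∂_2: C_2 → C_1 maps a triangle to the signed sum of its edges. For instance
  ∂PQS = QS − PS + PQ,
  ∂PRS = RS − PS + PR.
The 6×4 boundary matrix has rank 3 and Smith normal form diag(1,1,1).

Reading off H_k = ker ∂_k / im ∂_{k+1}:

  H_0: rank C_0 − rank ∂_1 = 4 − 3 = 1, and the invariant factors of ∂_1 are all 1, so H_0 = Z.
  H_1: rank ker ∂_1 − rank ∂_2 = (6 − 3) − 3 = 0, and the invariant factors of ∂_2 are all 1, so H_1 = 0.
  H_2: rank ker ∂_2 − rank ∂_3 = (4 − 3) − 0 = 1, and there is no ∂_3, so H_2 = Z.

As a check, the Euler characteristic is 4 − 6 + 4 = 2, which agrees with 1 − 0 + 1 = 2.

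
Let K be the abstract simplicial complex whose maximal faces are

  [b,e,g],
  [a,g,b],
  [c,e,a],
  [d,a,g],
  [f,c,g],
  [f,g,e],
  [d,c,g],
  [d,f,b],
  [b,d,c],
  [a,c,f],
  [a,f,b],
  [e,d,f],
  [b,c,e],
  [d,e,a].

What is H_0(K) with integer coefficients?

Order the vertices as a < b < c < d < e < f < g. Listing each simplex with vertices in this order, K has dimension 2 with simplices:

  0-simplices (7): a, b, c, d, e, f, g
  1-simplices (21): ab, ac, ad, ae, af, ag, bc, bd, be, bf, bg, cd, ce, cf, cg, de, df, dg, ef, eg, fg
  2-simplices (14): abf, abg, ace, acf, ade, adg, bcd, bce, bdf, beg, cdg, cfg, def, efg

Hence C_0 ≅ Z^7, C_1 ≅ Z^21, C_2 ≅ Z^14.

∂_1: C_1 → C_0 is given by ∂[p,q] = [q] − [p].
As a 7×21 matrix over Z this has rank 6, with invariant factors (1,1,1,1,1,1).

Boundary ∂_2: C_2 → C_1 acts by ∂[p,q,r] = [q,r] − [p,r] + [p,q]. For instance
  ∂cdg = dg − cg + cd,
  ∂bce = ce − be + bc.
The 21×14 boundary matrix has rank 13 and Smith normal form diag(1,1,1,1,1,1,1,1,1,1,1,1,1).

Now H_k = ker ∂_k / im ∂_{k+1}, so:

  H_0: rank C_0 − rank ∂_1 = 7 − 6 = 1, and the invariant factors of ∂_1 are all 1, so H_0 = Z.

H_0 ≅ Z.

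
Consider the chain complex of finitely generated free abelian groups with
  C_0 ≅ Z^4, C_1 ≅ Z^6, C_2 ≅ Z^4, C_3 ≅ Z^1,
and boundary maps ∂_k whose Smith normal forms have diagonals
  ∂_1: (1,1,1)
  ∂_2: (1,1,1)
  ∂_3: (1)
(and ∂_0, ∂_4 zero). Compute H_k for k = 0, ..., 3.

H_0: b_0 = 4 − 0 − 3 = 1; torsion from ∂_1 factors > 1: none. So H_0 = Z.
H_1: b_1 = 6 − 3 − 3 = 0; torsion from ∂_2 factors > 1: none. So H_1 = 0.
H_2: b_2 = 4 − 3 − 1 = 0; torsion from ∂_3 factors > 1: none. So H_2 = 0.
H_3: b_3 = 1 − 1 − 0 = 0; torsion from ∂_4 factors > 1: none. So H_3 = 0.

H_0 = Z,  H_1 = 0,  H_2 = 0,  H_3 = 0.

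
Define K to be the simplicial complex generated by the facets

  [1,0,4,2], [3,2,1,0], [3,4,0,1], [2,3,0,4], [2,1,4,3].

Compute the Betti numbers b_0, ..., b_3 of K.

Take the total order 0 < 1 < 2 < 3 < 4 on the vertex set. Then K (dimension 3) consists of the simplices:

  0-simplices (5): [0], [1], [2], [3], [4]
  1-simplices (10): [0,1], [0,2], [0,3], [0,4], [1,2], [1,3], [1,4], [2,3], [2,4], [3,4]
  2-simplices (10): [0,1,2], [0,1,3], [0,1,4], [0,2,3], [0,2,4], [0,3,4], [1,2,3], [1,2,4], [1,3,4], [2,3,4]
  3-simplices (5): [0,1,2,3], [0,1,2,4], [0,1,3,4], [0,2,3,4], [1,2,3,4]

Hence C_0 ≅ Z^5, C_1 ≅ Z^10, C_2 ≅ Z^10, C_3 ≅ Z^5.

The boundary map ∂_1: C_1 → C_0 is given by ∂[p,q] = [q] − [p].
This gives a 5×10 integer matrix of rank 4; reducing to Smith normal form yields diagonal entries (1,1,1,1).

The boundary map ∂_2: C_2 → C_1 sends each 2-simplex [p,q,r] to [q,r] − [p,r] + [p,q]. For instance
  ∂[0,3,4] = [3,4] − [0,4] + [0,3],
  ∂[0,2,4] = [2,4] − [0,4] + [0,2].
The 10×10 boundary matrix has rank 6 and Smith normal form diag(1,1,1,1,1,1).

The boundary map ∂_3: C_3 → C_2 sends each 3-simplex σ to the alternating sum Σ_i (−1)^i (σ with its i-th vertex removed). For instance
  ∂[0,1,2,3] = [1,2,3] − [0,2,3] + [0,1,3] − [0,1,2],
  ∂[1,2,3,4] = [2,3,4] − [1,3,4] + [1,2,4] − [1,2,3].
As a 10×5 matrix over Z this has rank 4, with invariant factors (1,1,1,1).

From H_k ≅ ker(∂_k) / im(∂_{k+1}) we obtain:

  H_0: rank C_0 − rank ∂_1 = 5 − 4 = 1, and the invariant factors of ∂_1 are all 1, so H_0 ≅ Z.
  H_1: rank ker ∂_1 − rank ∂_2 = (10 − 4) − 6 = 0, and the invariant factors of ∂_2 are all 1, so H_1 ≅ 0.
  H_2: rank ker ∂_2 − rank ∂_3 = (10 − 6) − 4 = 0, and the invariant factors of ∂_3 are all 1, so H_2 ≅ 0.
  H_3: rank ker ∂_3 − rank ∂_4 = (5 − 4) − 0 = 1, and there is no ∂_4, so H_3 ≅ Z.

Hence the Betti numbers are b_0 = 1, b_1 = 0, b_2 = 0, b_3 = 1.

b_0 = 1, b_1 = 0, b_2 = 0, b_3 = 1.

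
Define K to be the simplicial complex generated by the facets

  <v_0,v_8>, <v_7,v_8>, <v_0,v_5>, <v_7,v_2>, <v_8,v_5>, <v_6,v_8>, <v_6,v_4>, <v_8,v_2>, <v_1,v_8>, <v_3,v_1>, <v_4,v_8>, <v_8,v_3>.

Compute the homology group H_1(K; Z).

H_1 ≅ Z^4.

Fix the vertex order v_0 < v_1 < v_2 < v_3 < v_4 < v_5 < v_6 < v_7 < v_8 and write every simplex with vertices in increasing order. Then dim K = 1 and the simplices of K are:

  0-simplices (9): [v_0], [v_1], [v_2], [v_3], [v_4], [v_5], [v_6], [v_7], [v_8]
  1-simplices (12): [v_0,v_5], [v_0,v_8], [v_1,v_3], [v_1,v_8], [v_2,v_7], [v_2,v_8], [v_3,v_8], [v_4,v_6], [v_4,v_8], [v_5,v_8], [v_6,v_8], [v_7,v_8]

giving chain groups C_0 ≅ Z^9, C_1 ≅ Z^12.

∂_1: C_1 → C_0 is given by ∂[p,q] = [q] − [p]. For instance
  ∂[v_2,v_7] = [v_7] − [v_2].
The resulting 9×12 matrix has rank 8, and its Smith normal form has invariant factors (1,1,1,1,1,1,1,1).

Now H_k = ker ∂_k / im ∂_{k+1}, so:

  H_1: rank ker ∂_1 − rank ∂_2 = (12 − 8) − 0 = 4, and there is no ∂_2, so H_1 ≅ Z^4.

(K is a triangulation of a wedge of 4 circles.)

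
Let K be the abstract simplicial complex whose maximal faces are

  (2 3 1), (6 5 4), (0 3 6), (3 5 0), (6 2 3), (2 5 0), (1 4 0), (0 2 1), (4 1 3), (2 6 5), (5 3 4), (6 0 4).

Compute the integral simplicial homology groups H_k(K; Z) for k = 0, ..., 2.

K has 7 vertices, 18 edges, 12 triangles.
rank ∂_0 = 0, rank ∂_1 = 6 ⇒ b_0 = 7 − 0 − 6 = 1; all invariant factors of ∂_1 are 1 so no torsion. So H_0 ≅ Z.
rank ∂_1 = 6, rank ∂_2 = 12 ⇒ b_1 = 18 − 6 − 12 = 0; ∂_2 has invariant factor(s) [2] giving torsion. So H_1 ≅ Z/2.
rank ∂_2 = 12, rank ∂_3 = 0 ⇒ b_2 = 12 − 12 − 0 = 0. So H_2 ≅ 0.

H_0 = Z,  H_1 = Z/2,  H_2 = 0.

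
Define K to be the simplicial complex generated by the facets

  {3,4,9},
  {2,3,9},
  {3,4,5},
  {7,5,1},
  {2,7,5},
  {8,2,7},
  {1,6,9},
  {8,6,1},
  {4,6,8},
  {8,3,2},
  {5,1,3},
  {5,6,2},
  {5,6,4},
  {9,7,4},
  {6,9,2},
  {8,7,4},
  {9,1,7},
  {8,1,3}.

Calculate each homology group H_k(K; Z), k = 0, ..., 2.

H_0 ≅ Z,  H_1 ≅ Z^2,  H_2 ≅ Z.

Fix the vertex order 1 < 2 < 3 < 4 < 5 < 6 < 7 < 8 < 9 and write every simplex with vertices in increasing order. Then dim K = 2 and the simplices of K are:

  0-simplices (9): [1], [2], [3], [4], [5], [6], [7], [8], [9]
  1-simplices (27): (27 of them)
  2-simplices (18): [1,3,5], [1,3,8], [1,5,7], [1,6,8], [1,6,9], [1,7,9], [2,3,8], [2,3,9], [2,5,6], [2,5,7], [2,6,9], [2,7,8], [3,4,5], [3,4,9], [4,5,6], [4,6,8], [4,7,8], [4,7,9]

Hence C_0 ≅ Z^9, C_1 ≅ Z^27, C_2 ≅ Z^18.

Boundary ∂_1: C_1 → C_0 sends each edge [p,q] (with p < q) to q − p. For instance
  ∂[2,7] = [7] − [2].
The resulting 9×27 matrix has rank 8, and its Smith normal form has invariant factors (1,1,1,1,1,1,1,1).

∂_2: C_2 → C_1 sends each 2-simplex [p,q,r] to [q,r] − [p,r] + [p,q]. For instance
  ∂[2,6,9] = [6,9] − [2,9] + [2,6],
  ∂[4,7,8] = [7,8] − [4,8] + [4,7].
The resulting 27×18 matrix has rank 17, and its Smith normal form has invariant factors (1,1,1,1,1,1,1,1,1,1,1,1,1,1,1,1,1).

Computing H_k = (kernel of ∂_k) / (image of ∂_{k+1}):

  H_0: rank C_0 − rank ∂_1 = 9 − 8 = 1, and the invariant factors of ∂_1 are all 1, so H_0 ≅ Z.
  H_1: rank ker ∂_1 − rank ∂_2 = (27 − 8) − 17 = 2, and the invariant factors of ∂_2 are all 1, so H_1 ≅ Z^2.
  H_2: rank ker ∂_2 − rank ∂_3 = (18 − 17) − 0 = 1, and there is no ∂_3, so H_2 ≅ Z.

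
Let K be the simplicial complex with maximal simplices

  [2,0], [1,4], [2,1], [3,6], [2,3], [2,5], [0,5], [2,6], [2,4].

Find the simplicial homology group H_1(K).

H_1 = Z^3.

K has 7 vertices, 9 edges.
rank ∂_1 = 6, rank ∂_2 = 0 ⇒ b_1 = 9 − 6 − 0 = 3. So H_1 ≅ Z^3.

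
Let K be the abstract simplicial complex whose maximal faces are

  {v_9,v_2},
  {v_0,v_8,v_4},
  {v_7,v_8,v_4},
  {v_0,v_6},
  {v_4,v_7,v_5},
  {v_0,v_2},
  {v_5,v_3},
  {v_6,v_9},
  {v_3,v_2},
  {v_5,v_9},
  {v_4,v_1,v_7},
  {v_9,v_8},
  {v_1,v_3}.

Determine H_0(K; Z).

Order the vertices as v_0 < v_1 < v_2 < v_3 < v_4 < v_5 < v_6 < v_7 < v_8 < v_9. Listing each simplex with vertices in this order, K has dimension 2 with simplices:

  0-simplices (10): [v_0], [v_1], [v_2], [v_3], [v_4], [v_5], [v_6], [v_7], [v_8], [v_9]
  1-simplices (18): (18 of them)
  2-simplices (4): [v_0,v_4,v_8], [v_1,v_4,v_7], [v_4,v_5,v_7], [v_4,v_7,v_8]

so the chain groups are C_0 ≅ Z^10, C_1 ≅ Z^18, C_2 ≅ Z^4.

∂_1: C_1 → C_0 sends each edge [p,q] (with p < q) to q − p. For instance
  ∂[v_5,v_7] = [v_7] − [v_5].
As a 10×18 matrix over Z this has rank 9, with invariant factors (1,1,1,1,1,1,1,1,1).

The boundary map ∂_2: C_2 → C_1 sends each 2-simplex [p,q,r] to [q,r] − [p,r] + [p,q]. For instance
  ∂[v_4,v_5,v_7] = [v_5,v_7] − [v_4,v_7] + [v_4,v_5],
  ∂[v_0,v_4,v_8] = [v_4,v_8] − [v_0,v_8] + [v_0,v_4].
This gives a 18×4 integer matrix of rank 4; reducing to Smith normal form yields diagonal entries (1,1,1,1).

Now H_k = ker ∂_k / im ∂_{k+1}, so:

  H_0: rank C_0 − rank ∂_1 = 10 − 9 = 1, and the invariant factors of ∂_1 are all 1, so H_0 = Z.

H_0 = Z.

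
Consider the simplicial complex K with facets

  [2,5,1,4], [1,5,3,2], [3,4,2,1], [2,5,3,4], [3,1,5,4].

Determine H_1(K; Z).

Take the total order 1 < 2 < 3 < 4 < 5 on the vertex set. Then K (dimension 3) consists of the simplices:

  0-simplices (5): [1], [2], [3], [4], [5]
  1-simplices (10): [1,2], [1,3], [1,4], [1,5], [2,3], [2,4], [2,5], [3,4], [3,5], [4,5]
  2-simplices (10): [1,2,3], [1,2,4], [1,2,5], [1,3,4], [1,3,5], [1,4,5], [2,3,4], [2,3,5], [2,4,5], [3,4,5]
  3-simplices (5): [1,2,3,4], [1,2,3,5], [1,2,4,5], [1,3,4,5], [2,3,4,5]

so the chain groups are C_0 ≅ Z^5, C_1 ≅ Z^10, C_2 ≅ Z^10, C_3 ≅ Z^5.

The boundary map ∂_1: C_1 → C_0 maps an edge to its endpoints' difference, ∂[p,q] = q − p.
This gives a 5×10 integer matrix of rank 4; reducing to Smith normal form yields diagonal entries (1,1,1,1).

Boundary ∂_2: C_2 → C_1 acts by ∂[p,q,r] = [q,r] − [p,r] + [p,q]. For instance
  ∂[1,4,5] = [4,5] − [1,5] + [1,4],
  ∂[1,3,4] = [3,4] − [1,4] + [1,3].
The 10×10 boundary matrix has rank 6 and Smith normal form diag(1,1,1,1,1,1).

Boundary ∂_3: C_3 → C_2 sends each 3-simplex σ to the alternating sum Σ_i (−1)^i (σ with its i-th vertex removed). For instance
  ∂[2,3,4,5] = [3,4,5] − [2,4,5] + [2,3,5] − [2,3,4],
  ∂[1,2,3,5] = [2,3,5] − [1,3,5] + [1,2,5] − [1,2,3].
The 10×5 boundary matrix has rank 4 and Smith normal form diag(1,1,1,1).

From H_k ≅ ker(∂_k) / im(∂_{k+1}) we obtain:

  H_1: rank ker ∂_1 − rank ∂_2 = (10 − 4) − 6 = 0, and the invariant factors of ∂_2 are all 1, so H_1 ≅ 0.

(K is a triangulation of the 3-sphere S^3.)

H_1 = 0.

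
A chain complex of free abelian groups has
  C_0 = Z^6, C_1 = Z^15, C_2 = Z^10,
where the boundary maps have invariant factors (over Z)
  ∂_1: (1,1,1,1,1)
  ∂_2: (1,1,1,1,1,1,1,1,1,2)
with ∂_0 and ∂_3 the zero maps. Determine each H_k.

H_0 = Z,  H_1 = Z/2Z,  H_2 = 0.

H_0: b_0 = 6 − 0 − 5 = 1; torsion from ∂_1 factors > 1: none. So H_0 = Z.
H_1: b_1 = 15 − 5 − 10 = 0; torsion from ∂_2 factors > 1: [2]. So H_1 = Z/2Z.
H_2: b_2 = 10 − 10 − 0 = 0; torsion from ∂_3 factors > 1: none. So H_2 = 0.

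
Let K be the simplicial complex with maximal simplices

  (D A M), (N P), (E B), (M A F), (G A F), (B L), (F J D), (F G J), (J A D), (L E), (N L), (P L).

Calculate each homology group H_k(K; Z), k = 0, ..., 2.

H_0 = Z^2,  H_1 = Z^3,  H_2 = 0.

Order the vertices as A < B < D < E < F < G < J < L < M < N < P. Listing each simplex with vertices in this order, K has dimension 2 with simplices:

  0-simplices (11): A, B, D, E, F, G, J, L, M, N, P
  1-simplices (18): AD, AF, AG, AJ, AM, BE, BL, DF, DJ, DM, EL, FG, FJ, FM, GJ, LN, LP, NP
  2-simplices (6): ADJ, ADM, AFG, AFM, DFJ, FGJ

so the chain groups are C_0 ≅ Z^11, C_1 ≅ Z^18, C_2 ≅ Z^6.

Boundary ∂_1: C_1 → C_0 sends each edge [p,q] (with p < q) to q − p.
As a 11×18 matrix over Z this has rank 9, with invariant factors (1,1,1,1,1,1,1,1,1).

The boundary map ∂_2: C_2 → C_1 maps a triangle to the signed sum of its edges. For instance
  ∂AFG = FG − AG + AF,
  ∂AFM = FM − AM + AF.
The resulting 18×6 matrix has rank 6, and its Smith normal form has invariant factors (1,1,1,1,1,1).

Reading off H_k = ker ∂_k / im ∂_{k+1}:

  H_0: rank C_0 − rank ∂_1 = 11 − 9 = 2, and the invariant factors of ∂_1 are all 1, so H_0 = Z^2.
  H_1: rank ker ∂_1 − rank ∂_2 = (18 − 9) − 6 = 3, and the invariant factors of ∂_2 are all 1, so H_1 = Z^3.
  H_2: rank ker ∂_2 − rank ∂_3 = (6 − 6) − 0 = 0, and there is no ∂_3, so H_2 = 0.

As a check, the Euler characteristic is 11 − 18 + 6 = -1, which agrees with 2 − 3 + 0 = -1.
(K is a triangulation of the disjoint union of a wedge of 2 circles and the cylinder S^1 x I.)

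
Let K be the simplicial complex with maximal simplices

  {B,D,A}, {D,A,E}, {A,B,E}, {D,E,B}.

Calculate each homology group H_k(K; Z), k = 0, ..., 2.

Take the total order A < B < D < E on the vertex set. Then K (dimension 2) consists of the simplices:

  0-simplices (4): A, B, D, E
  1-simplices (6): AB, AD, AE, BD, BE, DE
  2-simplices (4): ABD, ABE, ADE, BDE

so the chain groups are C_0 ≅ Z^4, C_1 ≅ Z^6, C_2 ≅ Z^4.

The boundary map ∂_1: C_1 → C_0 maps an edge to its endpoints' difference, ∂[p,q] = q − p.
This gives a 4×6 integer matrix of rank 3; reducing to Smith normal form yields diagonal entries (1,1,1).

∂_2: C_2 → C_1 sends each 2-simplex [p,q,r] to [q,r] − [p,r] + [p,q]. For instance
  ∂ABD = BD − AD + AB,
  ∂BDE = DE − BE + BD.
The 6×4 boundary matrix has rank 3 and Smith normal form diag(1,1,1).

Now H_k = ker ∂_k / im ∂_{k+1}, so:

  H_0: rank C_0 − rank ∂_1 = 4 − 3 = 1, and the invariant factors of ∂_1 are all 1, so H_0 = Z.
  H_1: rank ker ∂_1 − rank ∂_2 = (6 − 3) − 3 = 0, and the invariant factors of ∂_2 are all 1, so H_1 = 0.
  H_2: rank ker ∂_2 − rank ∂_3 = (4 − 3) − 0 = 1, and there is no ∂_3, so H_2 = Z.

(K is a triangulation of the 2-sphere S^2.)

H_0 ≅ Z,  H_1 = 0,  H_2 ≅ Z.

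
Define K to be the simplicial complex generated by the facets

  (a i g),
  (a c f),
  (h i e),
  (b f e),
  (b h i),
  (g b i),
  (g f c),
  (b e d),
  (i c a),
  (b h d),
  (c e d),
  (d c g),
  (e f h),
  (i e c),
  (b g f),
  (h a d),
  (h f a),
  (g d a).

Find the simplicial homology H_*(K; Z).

H_0 = Z,  H_1 = Z ⊕ Z/2Z,  H_2 = 0.

Fix the vertex order a < b < c < d < e < f < g < h < i and write every simplex with vertices in increasing order. Then dim K = 2 and the simplices of K are:

  0-simplices (9): a, b, c, d, e, f, g, h, i
  1-simplices (27): ac, ad, af, ag, ah, ai, bd, be, bf, bg, bh, bi, cd, ce, cf, cg, ci, de, dg, dh, ef, eh, ei, fg, fh, gi, hi
  2-simplices (18): acf, aci, adg, adh, afh, agi, bde, bdh, bef, bfg, bgi, bhi, cde, cdg, cei, cfg, efh, ehi

so the chain groups are C_0 ≅ Z^9, C_1 ≅ Z^27, C_2 ≅ Z^18.

∂_1: C_1 → C_0 sends each edge [p,q] (with p < q) to q − p.
As a 9×27 matrix over Z this has rank 8, with invariant factors (1,1,1,1,1,1,1,1).

Boundary ∂_2: C_2 → C_1 sends each 2-simplex [p,q,r] to [q,r] − [p,r] + [p,q]. For instance
  ∂cei = ei − ci + ce,
  ∂ehi = hi − ei + eh.
The 27×18 boundary matrix has rank 18 and Smith normal form diag(1,1,1,1,1,1,1,1,1,1,1,1,1,1,1,1,1,2).

From H_k ≅ ker(∂_k) / im(∂_{k+1}) we obtain:

  H_0: rank C_0 − rank ∂_1 = 9 − 8 = 1, and the invariant factors of ∂_1 are all 1, so H_0 ≅ Z.
  H_1: rank ker ∂_1 − rank ∂_2 = (27 − 8) − 18 = 1, and ∂_2 has invariant factor 2 > 1, so H_1 ≅ Z ⊕ Z/2Z.
  H_2: rank ker ∂_2 − rank ∂_3 = (18 − 18) − 0 = 0, and there is no ∂_3, so H_2 ≅ 0.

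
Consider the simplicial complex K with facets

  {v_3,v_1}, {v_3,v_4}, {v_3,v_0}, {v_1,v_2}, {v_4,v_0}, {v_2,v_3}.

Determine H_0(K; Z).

Take the total order v_0 < v_1 < v_2 < v_3 < v_4 on the vertex set. Then K (dimension 1) consists of the simplices:

  0-simplices (5): [v_0], [v_1], [v_2], [v_3], [v_4]
  1-simplices (6): [v_0,v_3], [v_0,v_4], [v_1,v_2], [v_1,v_3], [v_2,v_3], [v_3,v_4]

giving chain groups C_0 ≅ Z^5, C_1 ≅ Z^6.

Boundary ∂_1: C_1 → C_0 maps an edge to its endpoints' difference, ∂[p,q] = q − p.
The resulting 5×6 matrix has rank 4, and its Smith normal form has invariant factors (1,1,1,1).

Reading off H_k = ker ∂_k / im ∂_{k+1}:

  H_0: rank C_0 − rank ∂_1 = 5 − 4 = 1, and the invariant factors of ∂_1 are all 1, so H_0 = Z.

H_0 = Z.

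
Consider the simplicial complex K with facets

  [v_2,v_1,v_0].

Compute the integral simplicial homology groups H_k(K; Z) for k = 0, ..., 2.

Order the vertices as v_0 < v_1 < v_2. Listing each simplex with vertices in this order, K has dimension 2 with simplices:

  0-simplices (3): [v_0], [v_1], [v_2]
  1-simplices (3): [v_0,v_1], [v_0,v_2], [v_1,v_2]
  2-simplices (1): [v_0,v_1,v_2]

Hence C_0 ≅ Z^3, C_1 ≅ Z^3, C_2 ≅ Z^1.

∂_1: C_1 → C_0 is given by ∂[p,q] = [q] − [p].
The resulting 3×3 matrix has rank 2, and its Smith normal form has invariant factors (1,1).

The boundary map ∂_2: C_2 → C_1 acts by ∂[p,q,r] = [q,r] − [p,r] + [p,q]. For instance
  ∂[v_0,v_1,v_2] = [v_1,v_2] − [v_0,v_2] + [v_0,v_1].
As a 3×1 matrix over Z this has rank 1, with invariant factors (1).

Computing H_k = (kernel of ∂_k) / (image of ∂_{k+1}):

  H_0: rank C_0 − rank ∂_1 = 3 − 2 = 1, and the invariant factors of ∂_1 are all 1, so H_0 ≅ Z.
  H_1: rank ker ∂_1 − rank ∂_2 = (3 − 2) − 1 = 0, and the invariant factors of ∂_2 are all 1, so H_1 ≅ 0.
  H_2: rank ker ∂_2 − rank ∂_3 = (1 − 1) − 0 = 0, and there is no ∂_3, so H_2 ≅ 0.

As a check, the Euler characteristic is 3 − 3 + 1 = 1, which agrees with 1 − 0 + 0 = 1.
(K is a triangulation of the 2-simplex.)

H_0 ≅ Z,  H_1 = 0,  H_2 = 0.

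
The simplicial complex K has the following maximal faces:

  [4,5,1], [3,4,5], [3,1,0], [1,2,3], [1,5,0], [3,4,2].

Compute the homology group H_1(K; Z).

H_1 = Z.

We work with the vertex ordering 0 < 1 < 2 < 3 < 4 < 5. The simplices of K, each written with vertices in increasing order, are:

  0-simplices (6): [0], [1], [2], [3], [4], [5]
  1-simplices (12): [0,1], [0,3], [0,5], [1,2], [1,3], [1,4], [1,5], [2,3], [2,4], [3,4], [3,5], [4,5]
  2-simplices (6): [0,1,3], [0,1,5], [1,2,3], [1,4,5], [2,3,4], [3,4,5]

so the chain groups are C_0 ≅ Z^6, C_1 ≅ Z^12, C_2 ≅ Z^6.

∂_1: C_1 → C_0 sends each edge [p,q] (with p < q) to q − p.
The resulting 6×12 matrix has rank 5, and its Smith normal form has invariant factors (1,1,1,1,1).

The boundary map ∂_2: C_2 → C_1 sends each 2-simplex [p,q,r] to [q,r] − [p,r] + [p,q]. For instance
  ∂[3,4,5] = [4,5] − [3,5] + [3,4],
  ∂[0,1,3] = [1,3] − [0,3] + [0,1].
This gives a 12×6 integer matrix of rank 6; reducing to Smith normal form yields diagonal entries (1,1,1,1,1,1).

From H_k ≅ ker(∂_k) / im(∂_{k+1}) we obtain:

  H_1: rank ker ∂_1 − rank ∂_2 = (12 − 5) − 6 = 1, and the invariant factors of ∂_2 are all 1, so H_1 ≅ Z.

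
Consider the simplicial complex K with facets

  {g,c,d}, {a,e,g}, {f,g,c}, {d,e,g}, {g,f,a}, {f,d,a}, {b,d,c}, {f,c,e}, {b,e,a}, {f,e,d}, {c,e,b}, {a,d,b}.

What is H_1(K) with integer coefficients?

H_1 ≅ Z/2Z.

Fix the vertex order a < b < c < d < e < f < g and write every simplex with vertices in increasing order. Then dim K = 2 and the simplices of K are:

  0-simplices (7): a, b, c, d, e, f, g
  1-simplices (18): ab, ad, ae, af, ag, bc, bd, be, cd, ce, cf, cg, de, df, dg, ef, eg, fg
  2-simplices (12): abd, abe, adf, aeg, afg, bcd, bce, cdg, cef, cfg, def, deg

Hence C_0 ≅ Z^7, C_1 ≅ Z^18, C_2 ≅ Z^12.

Boundary ∂_1: C_1 → C_0 is given by ∂[p,q] = [q] − [p]. For instance
  ∂cf = f − c.
As a 7×18 matrix over Z this has rank 6, with invariant factors (1,1,1,1,1,1).

The boundary map ∂_2: C_2 → C_1 sends each 2-simplex [p,q,r] to [q,r] − [p,r] + [p,q]. For instance
  ∂cfg = fg − cg + cf,
  ∂deg = eg − dg + de.
This gives a 18×12 integer matrix of rank 12; reducing to Smith normal form yields diagonal entries (1,1,1,1,1,1,1,1,1,1,1,2).

Now H_k = ker ∂_k / im ∂_{k+1}, so:

  H_1: rank ker ∂_1 − rank ∂_2 = (18 − 6) − 12 = 0, and ∂_2 has invariant factor 2 > 1, so H_1 ≅ Z/2Z.

(K is a triangulation of the real projective plane RP^2.)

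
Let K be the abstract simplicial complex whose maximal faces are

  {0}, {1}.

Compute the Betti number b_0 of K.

b_0 = 2.

Fix the vertex order 0 < 1 and write every simplex with vertices in increasing order. Then dim K = 0 and the simplices of K are:

  0-simplices (2): [0], [1]

so the chain groups are C_0 ≅ Z^2.

Now H_k = ker ∂_k / im ∂_{k+1}, so:

  H_0: rank C_0 − rank ∂_1 = 2 − 0 = 2, and there is no ∂_1, so H_0 ≅ Z^2.

Hence the Betti numbers are b_0 = 2.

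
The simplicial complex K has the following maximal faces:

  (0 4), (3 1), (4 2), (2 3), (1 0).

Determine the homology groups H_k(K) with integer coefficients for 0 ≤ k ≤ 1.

H_0 ≅ Z,  H_1 ≅ Z.

Order the vertices as 0 < 1 < 2 < 3 < 4. Listing each simplex with vertices in this order, K has dimension 1 with simplices:

  0-simplices (5): [0], [1], [2], [3], [4]
  1-simplices (5): [0,1], [0,4], [1,3], [2,3], [2,4]

giving chain groups C_0 ≅ Z^5, C_1 ≅ Z^5.

Boundary ∂_1: C_1 → C_0 is given by ∂[p,q] = [q] − [p].
As a 5×5 matrix over Z this has rank 4, with invariant factors (1,1,1,1).

Computing H_k = (kernel of ∂_k) / (image of ∂_{k+1}):

  H_0: rank C_0 − rank ∂_1 = 5 − 4 = 1, and the invariant factors of ∂_1 are all 1, so H_0 = Z.
  H_1: rank ker ∂_1 − rank ∂_2 = (5 − 4) − 0 = 1, and there is no ∂_2, so H_1 = Z.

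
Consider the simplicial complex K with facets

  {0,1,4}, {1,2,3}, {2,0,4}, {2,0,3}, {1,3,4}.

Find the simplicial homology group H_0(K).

H_0 ≅ Z.

We work with the vertex ordering 0 < 1 < 2 < 3 < 4. The simplices of K, each written with vertices in increasing order, are:

  0-simplices (5): [0], [1], [2], [3], [4]
  1-simplices (10): [0,1], [0,2], [0,3], [0,4], [1,2], [1,3], [1,4], [2,3], [2,4], [3,4]
  2-simplices (5): [0,1,4], [0,2,3], [0,2,4], [1,2,3], [1,3,4]

giving chain groups C_0 ≅ Z^5, C_1 ≅ Z^10, C_2 ≅ Z^5.

Boundary ∂_1: C_1 → C_0 is given by ∂[p,q] = [q] − [p]. For instance
  ∂[0,1] = [1] − [0].
The 5×10 boundary matrix has rank 4 and Smith normal form diag(1,1,1,1).

The boundary map ∂_2: C_2 → C_1 maps a triangle to the signed sum of its edges. For instance
  ∂[0,2,3] = [2,3] − [0,3] + [0,2],
  ∂[0,1,4] = [1,4] − [0,4] + [0,1].
As a 10×5 matrix over Z this has rank 5, with invariant factors (1,1,1,1,1).

Computing H_k = (kernel of ∂_k) / (image of ∂_{k+1}):

  H_0: rank C_0 − rank ∂_1 = 5 − 4 = 1, and the invariant factors of ∂_1 are all 1, so H_0 ≅ Z.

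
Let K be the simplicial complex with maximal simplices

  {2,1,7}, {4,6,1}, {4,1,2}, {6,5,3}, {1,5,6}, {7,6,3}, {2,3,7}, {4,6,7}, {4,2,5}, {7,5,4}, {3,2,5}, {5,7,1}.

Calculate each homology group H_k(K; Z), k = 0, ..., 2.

H_0 = Z,  H_1 = Z/2,  H_2 = 0.

Fix the vertex order 1 < 2 < 3 < 4 < 5 < 6 < 7 and write every simplex with vertices in increasing order. Then dim K = 2 and the simplices of K are:

  0-simplices (7): [1], [2], [3], [4], [5], [6], [7]
  1-simplices (18): [1,2], [1,4], [1,5], [1,6], [1,7], [2,3], [2,4], [2,5], [2,7], [3,5], [3,6], [3,7], [4,5], [4,6], [4,7], [5,6], [5,7], [6,7]
  2-simplices (12): [1,2,4], [1,2,7], [1,4,6], [1,5,6], [1,5,7], [2,3,5], [2,3,7], [2,4,5], [3,5,6], [3,6,7], [4,5,7], [4,6,7]

Hence C_0 ≅ Z^7, C_1 ≅ Z^18, C_2 ≅ Z^12.

The boundary map ∂_1: C_1 → C_0 maps an edge to its endpoints' difference, ∂[p,q] = q − p.
The 7×18 boundary matrix has rank 6 and Smith normal form diag(1,1,1,1,1,1).

∂_2: C_2 → C_1 sends each 2-simplex [p,q,r] to [q,r] − [p,r] + [p,q]. For instance
  ∂[2,3,7] = [3,7] − [2,7] + [2,3],
  ∂[4,5,7] = [5,7] − [4,7] + [4,5].
This gives a 18×12 integer matrix of rank 12; reducing to Smith normal form yields diagonal entries (1,1,1,1,1,1,1,1,1,1,1,2).

Reading off H_k = ker ∂_k / im ∂_{k+1}:

  H_0: rank C_0 − rank ∂_1 = 7 − 6 = 1, and the invariant factors of ∂_1 are all 1, so H_0 = Z.
  H_1: rank ker ∂_1 − rank ∂_2 = (18 − 6) − 12 = 0, and ∂_2 has invariant factor 2 > 1, so H_1 = Z/2.
  H_2: rank ker ∂_2 − rank ∂_3 = (12 − 12) − 0 = 0, and there is no ∂_3, so H_2 = 0.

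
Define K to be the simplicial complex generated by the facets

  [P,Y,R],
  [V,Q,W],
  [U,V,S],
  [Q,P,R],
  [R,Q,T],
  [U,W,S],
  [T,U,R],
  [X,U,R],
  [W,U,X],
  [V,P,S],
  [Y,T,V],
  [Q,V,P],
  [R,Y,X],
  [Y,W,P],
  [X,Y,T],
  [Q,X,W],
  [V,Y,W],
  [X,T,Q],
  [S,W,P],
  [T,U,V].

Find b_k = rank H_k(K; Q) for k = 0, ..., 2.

b_0 = 1, b_1 = 1, b_2 = 0.

Take the total order P < Q < R < S < T < U < V < W < X < Y on the vertex set. Then K (dimension 2) consists of the simplices:

  0-simplices (10): P, Q, R, S, T, U, V, W, X, Y
  1-simplices (30): PQ, PR, PS, PV, PW, PY, QR, QT, QV, QW, QX, RT, RU, RX, RY, SU, SV, SW, TU, TV, TX, TY, UV, UW, UX, VW, VY, WX, WY, XY
  2-simplices (20): PQR, PQV, PRY, PSV, PSW, PWY, QRT, QTX, QVW, QWX, RTU, RUX, RXY, SUV, SUW, TUV, TVY, TXY, UWX, VWY

so the chain groups are C_0 ≅ Z^10, C_1 ≅ Z^30, C_2 ≅ Z^20.

∂_1: C_1 → C_0 maps an edge to its endpoints' difference, ∂[p,q] = q − p.
The 10×30 boundary matrix has rank 9 and Smith normal form diag(1,1,1,1,1,1,1,1,1).

Boundary ∂_2: C_2 → C_1 sends each 2-simplex [p,q,r] to [q,r] − [p,r] + [p,q]. For instance
  ∂PQR = QR − PR + PQ,
  ∂VWY = WY − VY + VW.
The resulting 30×20 matrix has rank 20, and its Smith normal form has invariant factors (1,1,1,1,1,1,1,1,1,1,1,1,1,1,1,1,1,1,1,2).

Computing H_k = (kernel of ∂_k) / (image of ∂_{k+1}):

  H_0: rank C_0 − rank ∂_1 = 10 − 9 = 1, and the invariant factors of ∂_1 are all 1, so H_0 ≅ Z.
  H_1: rank ker ∂_1 − rank ∂_2 = (30 − 9) − 20 = 1, and ∂_2 has invariant factor 2 > 1, so H_1 ≅ Z ⊕ Z/2Z.
  H_2: rank ker ∂_2 − rank ∂_3 = (20 − 20) − 0 = 0, and there is no ∂_3, so H_2 ≅ 0.

(K is a triangulation of the Klein bottle.)

Hence the Betti numbers are b_0 = 1, b_1 = 1, b_2 = 0.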